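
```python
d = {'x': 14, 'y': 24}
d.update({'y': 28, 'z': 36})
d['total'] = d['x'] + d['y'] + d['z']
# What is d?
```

After line 1: d = {'x': 14, 'y': 24}
After line 2 (y overwritten, z added): d = {'x': 14, 'y': 28, 'z': 36}
After line 3 (total = 14 + 28 + 36 = 78): d = {'x': 14, 'y': 28, 'z': 36, 'total': 78}

{'x': 14, 'y': 28, 'z': 36, 'total': 78}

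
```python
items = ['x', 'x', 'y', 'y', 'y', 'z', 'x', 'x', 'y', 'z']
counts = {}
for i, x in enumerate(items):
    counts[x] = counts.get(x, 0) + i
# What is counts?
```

Initial: counts = {}, items = ['x', 'x', 'y', 'y', 'y', 'z', 'x', 'x', 'y', 'z']
i=0, x='x': counts = {'x': 0}
i=1, x='x': counts = {'x': 1}
i=2, x='y': counts = {'x': 1, 'y': 2}
i=3, x='y': counts = {'x': 1, 'y': 5}
i=4, x='y': counts = {'x': 1, 'y': 9}
i=5, x='z': counts = {'x': 1, 'y': 9, 'z': 5}
i=6, x='x': counts = {'x': 7, 'y': 9, 'z': 5}
i=7, x='x': counts = {'x': 14, 'y': 9, 'z': 5}
i=8, x='y': counts = {'x': 14, 'y': 17, 'z': 5}
i=9, x='z': counts = {'x': 14, 'y': 17, 'z': 14}

{'x': 14, 'y': 17, 'z': 14}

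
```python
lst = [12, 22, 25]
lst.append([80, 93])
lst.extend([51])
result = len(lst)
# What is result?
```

After line 1: lst = [12, 22, 25]
After line 2 (append adds [80, 93] as single element): lst = [12, 22, 25, [80, 93]]
After line 3 (extend unpacks [51], adds 51): lst = [12, 22, 25, [80, 93], 51]
After line 4: result = len(lst) = 5

5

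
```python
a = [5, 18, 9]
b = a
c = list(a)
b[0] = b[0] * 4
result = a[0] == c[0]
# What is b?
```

After line 1: a = [5, 18, 9]
After line 2 (b = a, alias): a = [5, 18, 9], b = [5, 18, 9]
After line 3 (c = list(a) is a copy, new object): c = [5, 18, 9]
After line 4 (b[0] = 5 * 4 = 20; mutates shared a/b): a = b = [20, 18, 9], c = [5, 18, 9]
After line 5 (a[0] = 20, c[0] = 5; result = False)

[20, 18, 9]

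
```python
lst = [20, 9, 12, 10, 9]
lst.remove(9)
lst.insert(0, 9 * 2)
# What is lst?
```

After line 1: lst = [20, 9, 12, 10, 9]
After line 2 (remove first 9): lst = [20, 12, 10, 9]
After line 3 (insert 18 at index 0): lst = [18, 20, 12, 10, 9]

[18, 20, 12, 10, 9]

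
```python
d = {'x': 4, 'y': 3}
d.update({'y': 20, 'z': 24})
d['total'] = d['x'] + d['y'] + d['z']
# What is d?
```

After line 1: d = {'x': 4, 'y': 3}
After line 2 (y overwritten, z added): d = {'x': 4, 'y': 20, 'z': 24}
After line 3 (total = 4 + 20 + 24 = 48): d = {'x': 4, 'y': 20, 'z': 24, 'total': 48}

{'x': 4, 'y': 20, 'z': 24, 'total': 48}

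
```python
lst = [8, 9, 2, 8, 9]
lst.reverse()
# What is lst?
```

[9, 8, 2, 9, 8]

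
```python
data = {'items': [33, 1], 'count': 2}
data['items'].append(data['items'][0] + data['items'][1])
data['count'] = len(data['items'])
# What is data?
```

After line 1: data = {'items': [33, 1], 'count': 2}
After line 2 (append 33 + 1 = 34): data = {'items': [33, 1, 34], 'count': 2}
After line 3 (count = len(items) = 3): data = {'items': [33, 1, 34], 'count': 3}

{'items': [33, 1, 34], 'count': 3}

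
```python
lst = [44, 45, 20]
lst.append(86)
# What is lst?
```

[44, 45, 20, 86]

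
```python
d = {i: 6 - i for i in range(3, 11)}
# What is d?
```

{3: 3, 4: 2, 5: 1, 6: 0, 7: -1, 8: -2, 9: -3, 10: -4}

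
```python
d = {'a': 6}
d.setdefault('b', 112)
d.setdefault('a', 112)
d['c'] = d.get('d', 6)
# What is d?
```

After line 1: d = {'a': 6}
After line 2 (setdefault adds 'b'=112): d = {'a': 6, 'b': 112}
After line 3 (setdefault 'a' no-op, already exists): d = {'a': 6, 'b': 112}
After line 4 (get('d', 6) returns default since 'd' not in d): d = {'a': 6, 'b': 112, 'c': 6}

{'a': 6, 'b': 112, 'c': 6}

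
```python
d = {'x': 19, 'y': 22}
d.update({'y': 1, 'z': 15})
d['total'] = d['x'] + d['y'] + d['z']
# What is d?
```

After line 1: d = {'x': 19, 'y': 22}
After line 2 (y overwritten, z added): d = {'x': 19, 'y': 1, 'z': 15}
After line 3 (total = 19 + 1 + 15 = 35): d = {'x': 19, 'y': 1, 'z': 15, 'total': 35}

{'x': 19, 'y': 1, 'z': 15, 'total': 35}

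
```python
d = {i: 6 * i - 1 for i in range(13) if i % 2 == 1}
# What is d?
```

{1: 5, 3: 17, 5: 29, 7: 41, 9: 53, 11: 65}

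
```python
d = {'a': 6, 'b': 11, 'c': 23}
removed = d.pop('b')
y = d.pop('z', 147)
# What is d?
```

After line 1: d = {'a': 6, 'b': 11, 'c': 23}
After line 2 (pop 'b' returns 11): d = {'a': 6, 'c': 23}, removed = 11
After line 3 (pop 'z' missing, returns default 147): d = {'a': 6, 'c': 23}, y = 147

{'a': 6, 'c': 23}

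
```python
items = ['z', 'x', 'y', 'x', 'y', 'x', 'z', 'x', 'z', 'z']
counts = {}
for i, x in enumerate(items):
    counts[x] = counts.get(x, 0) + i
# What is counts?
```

Initial: counts = {}, items = ['z', 'x', 'y', 'x', 'y', 'x', 'z', 'x', 'z', 'z']
i=0, x='z': counts = {'z': 0}
i=1, x='x': counts = {'z': 0, 'x': 1}
i=2, x='y': counts = {'z': 0, 'x': 1, 'y': 2}
i=3, x='x': counts = {'z': 0, 'x': 4, 'y': 2}
i=4, x='y': counts = {'z': 0, 'x': 4, 'y': 6}
i=5, x='x': counts = {'z': 0, 'x': 9, 'y': 6}
i=6, x='z': counts = {'z': 6, 'x': 9, 'y': 6}
i=7, x='x': counts = {'z': 6, 'x': 16, 'y': 6}
i=8, x='z': counts = {'z': 14, 'x': 16, 'y': 6}
i=9, x='z': counts = {'z': 23, 'x': 16, 'y': 6}

{'z': 23, 'x': 16, 'y': 6}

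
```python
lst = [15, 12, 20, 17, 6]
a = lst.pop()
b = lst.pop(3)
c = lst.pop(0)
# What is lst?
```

After line 1: lst = [15, 12, 20, 17, 6]
After line 2 (pop() -> a = 6): lst = [15, 12, 20, 17]
After line 3 (pop(3) -> b = 17): lst = [15, 12, 20]
After line 4 (pop(0) -> c = 15): lst = [12, 20]

[12, 20]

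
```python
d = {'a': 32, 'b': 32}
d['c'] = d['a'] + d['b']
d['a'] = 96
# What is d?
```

After line 1: d = {'a': 32, 'b': 32}
After line 2 (d['c'] = 32 + 32): d = {'a': 32, 'b': 32, 'c': 64}
After line 3: d = {'a': 96, 'b': 32, 'c': 64}

{'a': 96, 'b': 32, 'c': 64}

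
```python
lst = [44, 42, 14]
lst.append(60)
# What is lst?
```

[44, 42, 14, 60]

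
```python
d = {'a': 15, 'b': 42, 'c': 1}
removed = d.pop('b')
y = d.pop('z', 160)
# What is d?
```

After line 1: d = {'a': 15, 'b': 42, 'c': 1}
After line 2 (pop 'b' returns 42): d = {'a': 15, 'c': 1}, removed = 42
After line 3 (pop 'z' missing, returns default 160): d = {'a': 15, 'c': 1}, y = 160

{'a': 15, 'c': 1}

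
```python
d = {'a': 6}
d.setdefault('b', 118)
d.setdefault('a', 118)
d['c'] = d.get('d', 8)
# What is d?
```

After line 1: d = {'a': 6}
After line 2 (setdefault adds 'b'=118): d = {'a': 6, 'b': 118}
After line 3 (setdefault 'a' no-op, already exists): d = {'a': 6, 'b': 118}
After line 4 (get('d', 8) returns default since 'd' not in d): d = {'a': 6, 'b': 118, 'c': 8}

{'a': 6, 'b': 118, 'c': 8}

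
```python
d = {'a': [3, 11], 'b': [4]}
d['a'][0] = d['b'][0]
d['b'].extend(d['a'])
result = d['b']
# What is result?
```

After line 1: d = {'a': [3, 11], 'b': [4]}
After line 2 (a[0] = b[0] = 4): d = {'a': [4, 11], 'b': [4]}
After line 3 (b.extend(a) appends [4, 11]): d = {'a': [4, 11], 'b': [4, 4, 11]}
After line 4: result = d['b'] = [4, 4, 11]

[4, 4, 11]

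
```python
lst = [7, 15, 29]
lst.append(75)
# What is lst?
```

[7, 15, 29, 75]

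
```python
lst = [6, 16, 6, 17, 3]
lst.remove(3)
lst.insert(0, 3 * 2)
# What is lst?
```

After line 1: lst = [6, 16, 6, 17, 3]
After line 2 (remove first 3): lst = [6, 16, 6, 17]
After line 3 (insert 6 at index 0): lst = [6, 6, 16, 6, 17]

[6, 6, 16, 6, 17]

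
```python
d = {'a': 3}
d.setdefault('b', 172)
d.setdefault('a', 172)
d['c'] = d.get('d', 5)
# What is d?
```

After line 1: d = {'a': 3}
After line 2 (setdefault adds 'b'=172): d = {'a': 3, 'b': 172}
After line 3 (setdefault 'a' no-op, already exists): d = {'a': 3, 'b': 172}
After line 4 (get('d', 5) returns default since 'd' not in d): d = {'a': 3, 'b': 172, 'c': 5}

{'a': 3, 'b': 172, 'c': 5}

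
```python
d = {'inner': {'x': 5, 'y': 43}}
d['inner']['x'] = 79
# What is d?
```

After line 1: d = {'inner': {'x': 5, 'y': 43}}
After line 2 (inner x overwritten): d = {'inner': {'x': 79, 'y': 43}}

{'inner': {'x': 79, 'y': 43}}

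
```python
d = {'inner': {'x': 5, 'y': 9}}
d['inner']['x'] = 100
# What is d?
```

After line 1: d = {'inner': {'x': 5, 'y': 9}}
After line 2 (inner x overwritten): d = {'inner': {'x': 100, 'y': 9}}

{'inner': {'x': 100, 'y': 9}}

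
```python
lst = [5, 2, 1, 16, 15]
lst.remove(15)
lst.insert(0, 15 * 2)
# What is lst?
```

After line 1: lst = [5, 2, 1, 16, 15]
After line 2 (remove first 15): lst = [5, 2, 1, 16]
After line 3 (insert 30 at index 0): lst = [30, 5, 2, 1, 16]

[30, 5, 2, 1, 16]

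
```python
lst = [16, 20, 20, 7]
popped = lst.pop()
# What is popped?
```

7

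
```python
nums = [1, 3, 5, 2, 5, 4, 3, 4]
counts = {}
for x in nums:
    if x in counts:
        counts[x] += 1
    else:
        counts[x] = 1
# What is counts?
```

Initial: counts = {}, nums = [1, 3, 5, 2, 5, 4, 3, 4]
See 1: counts = {1: 1}
See 3: counts = {1: 1, 3: 1}
See 5: counts = {1: 1, 3: 1, 5: 1}
See 2: counts = {1: 1, 3: 1, 5: 1, 2: 1}
See 5: counts = {1: 1, 3: 1, 5: 2, 2: 1}
See 4: counts = {1: 1, 3: 1, 5: 2, 2: 1, 4: 1}
See 3: counts = {1: 1, 3: 2, 5: 2, 2: 1, 4: 1}
See 4: counts = {1: 1, 3: 2, 5: 2, 2: 1, 4: 2}

{1: 1, 3: 2, 5: 2, 2: 1, 4: 2}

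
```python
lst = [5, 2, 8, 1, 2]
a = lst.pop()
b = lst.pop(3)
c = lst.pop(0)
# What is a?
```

After line 1: lst = [5, 2, 8, 1, 2]
After line 2 (pop() -> a = 2): lst = [5, 2, 8, 1]
After line 3 (pop(3) -> b = 1): lst = [5, 2, 8]
After line 4 (pop(0) -> c = 5): lst = [2, 8]

2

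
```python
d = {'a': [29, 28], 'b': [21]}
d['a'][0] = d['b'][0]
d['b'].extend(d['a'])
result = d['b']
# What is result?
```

After line 1: d = {'a': [29, 28], 'b': [21]}
After line 2 (a[0] = b[0] = 21): d = {'a': [21, 28], 'b': [21]}
After line 3 (b.extend(a) appends [21, 28]): d = {'a': [21, 28], 'b': [21, 21, 28]}
After line 4: result = d['b'] = [21, 21, 28]

[21, 21, 28]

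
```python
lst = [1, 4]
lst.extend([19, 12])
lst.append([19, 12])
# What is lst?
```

After line 1: lst = [1, 4]
After line 2 (extend unpacks [19, 12]): lst = [1, 4, 19, 12]
After line 3 (append adds [19, 12] as single element): lst = [1, 4, 19, 12, [19, 12]]

[1, 4, 19, 12, [19, 12]]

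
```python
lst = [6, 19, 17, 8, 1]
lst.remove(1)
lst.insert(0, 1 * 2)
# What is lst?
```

After line 1: lst = [6, 19, 17, 8, 1]
After line 2 (remove first 1): lst = [6, 19, 17, 8]
After line 3 (insert 2 at index 0): lst = [2, 6, 19, 17, 8]

[2, 6, 19, 17, 8]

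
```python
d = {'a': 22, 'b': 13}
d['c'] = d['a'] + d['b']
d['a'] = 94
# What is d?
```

After line 1: d = {'a': 22, 'b': 13}
After line 2 (d['c'] = 22 + 13): d = {'a': 22, 'b': 13, 'c': 35}
After line 3: d = {'a': 94, 'b': 13, 'c': 35}

{'a': 94, 'b': 13, 'c': 35}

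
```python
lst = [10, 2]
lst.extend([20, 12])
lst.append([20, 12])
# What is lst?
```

After line 1: lst = [10, 2]
After line 2 (extend unpacks [20, 12]): lst = [10, 2, 20, 12]
After line 3 (append adds [20, 12] as single element): lst = [10, 2, 20, 12, [20, 12]]

[10, 2, 20, 12, [20, 12]]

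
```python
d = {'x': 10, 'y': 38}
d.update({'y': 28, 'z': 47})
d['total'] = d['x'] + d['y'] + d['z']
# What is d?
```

After line 1: d = {'x': 10, 'y': 38}
After line 2 (y overwritten, z added): d = {'x': 10, 'y': 28, 'z': 47}
After line 3 (total = 10 + 28 + 47 = 85): d = {'x': 10, 'y': 28, 'z': 47, 'total': 85}

{'x': 10, 'y': 28, 'z': 47, 'total': 85}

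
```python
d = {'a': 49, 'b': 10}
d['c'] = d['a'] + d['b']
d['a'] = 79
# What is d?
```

After line 1: d = {'a': 49, 'b': 10}
After line 2 (d['c'] = 49 + 10): d = {'a': 49, 'b': 10, 'c': 59}
After line 3: d = {'a': 79, 'b': 10, 'c': 59}

{'a': 79, 'b': 10, 'c': 59}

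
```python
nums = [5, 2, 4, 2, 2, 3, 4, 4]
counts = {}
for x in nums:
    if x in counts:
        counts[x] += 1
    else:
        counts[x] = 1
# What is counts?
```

Initial: counts = {}, nums = [5, 2, 4, 2, 2, 3, 4, 4]
See 5: counts = {5: 1}
See 2: counts = {5: 1, 2: 1}
See 4: counts = {5: 1, 2: 1, 4: 1}
See 2: counts = {5: 1, 2: 2, 4: 1}
See 2: counts = {5: 1, 2: 3, 4: 1}
See 3: counts = {5: 1, 2: 3, 4: 1, 3: 1}
See 4: counts = {5: 1, 2: 3, 4: 2, 3: 1}
See 4: counts = {5: 1, 2: 3, 4: 3, 3: 1}

{5: 1, 2: 3, 4: 3, 3: 1}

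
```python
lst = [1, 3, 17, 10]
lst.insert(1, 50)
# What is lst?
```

[1, 50, 3, 17, 10]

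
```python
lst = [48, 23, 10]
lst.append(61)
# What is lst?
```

[48, 23, 10, 61]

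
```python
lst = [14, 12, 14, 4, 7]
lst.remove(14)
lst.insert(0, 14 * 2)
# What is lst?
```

After line 1: lst = [14, 12, 14, 4, 7]
After line 2 (remove first 14): lst = [12, 14, 4, 7]
After line 3 (insert 28 at index 0): lst = [28, 12, 14, 4, 7]

[28, 12, 14, 4, 7]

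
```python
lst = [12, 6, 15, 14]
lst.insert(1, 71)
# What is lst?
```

[12, 71, 6, 15, 14]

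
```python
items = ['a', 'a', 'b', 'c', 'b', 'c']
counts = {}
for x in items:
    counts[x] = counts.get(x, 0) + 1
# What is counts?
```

Initial: counts = {}, items = ['a', 'a', 'b', 'c', 'b', 'c']
See 'a': counts = {'a': 1}
See 'a': counts = {'a': 2}
See 'b': counts = {'a': 2, 'b': 1}
See 'c': counts = {'a': 2, 'b': 1, 'c': 1}
See 'b': counts = {'a': 2, 'b': 2, 'c': 1}
See 'c': counts = {'a': 2, 'b': 2, 'c': 2}

{'a': 2, 'b': 2, 'c': 2}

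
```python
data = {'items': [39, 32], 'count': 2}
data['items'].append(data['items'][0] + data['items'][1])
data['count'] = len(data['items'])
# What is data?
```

After line 1: data = {'items': [39, 32], 'count': 2}
After line 2 (append 39 + 32 = 71): data = {'items': [39, 32, 71], 'count': 2}
After line 3 (count = len(items) = 3): data = {'items': [39, 32, 71], 'count': 3}

{'items': [39, 32, 71], 'count': 3}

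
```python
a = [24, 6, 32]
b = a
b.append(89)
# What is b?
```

After line 1: a = [24, 6, 32]
After line 2 (b = a is an alias, same object): a = [24, 6, 32], b = [24, 6, 32]
After line 3 (b.append mutates the shared list): a = [24, 6, 32, 89], b = [24, 6, 32, 89]

[24, 6, 32, 89]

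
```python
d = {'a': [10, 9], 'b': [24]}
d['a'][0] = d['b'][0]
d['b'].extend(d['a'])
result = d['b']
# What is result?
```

After line 1: d = {'a': [10, 9], 'b': [24]}
After line 2 (a[0] = b[0] = 24): d = {'a': [24, 9], 'b': [24]}
After line 3 (b.extend(a) appends [24, 9]): d = {'a': [24, 9], 'b': [24, 24, 9]}
After line 4: result = d['b'] = [24, 24, 9]

[24, 24, 9]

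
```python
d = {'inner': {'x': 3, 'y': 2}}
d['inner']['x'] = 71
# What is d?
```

After line 1: d = {'inner': {'x': 3, 'y': 2}}
After line 2 (inner x overwritten): d = {'inner': {'x': 71, 'y': 2}}

{'inner': {'x': 71, 'y': 2}}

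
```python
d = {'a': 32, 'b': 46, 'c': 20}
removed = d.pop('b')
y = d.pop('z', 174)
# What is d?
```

After line 1: d = {'a': 32, 'b': 46, 'c': 20}
After line 2 (pop 'b' returns 46): d = {'a': 32, 'c': 20}, removed = 46
After line 3 (pop 'z' missing, returns default 174): d = {'a': 32, 'c': 20}, y = 174

{'a': 32, 'c': 20}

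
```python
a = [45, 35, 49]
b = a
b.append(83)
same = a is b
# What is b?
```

After line 1: a = [45, 35, 49]
After line 2 (b = a is an alias, same object): a = [45, 35, 49], b = [45, 35, 49]
After line 3 (b.append mutates the shared list): a = [45, 35, 49, 83], b = [45, 35, 49, 83]
After line 4 (same = a is b; same object -> True): same = True

[45, 35, 49, 83]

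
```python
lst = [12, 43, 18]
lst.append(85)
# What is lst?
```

[12, 43, 18, 85]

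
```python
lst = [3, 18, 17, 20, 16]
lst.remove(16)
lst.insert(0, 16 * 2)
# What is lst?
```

After line 1: lst = [3, 18, 17, 20, 16]
After line 2 (remove first 16): lst = [3, 18, 17, 20]
After line 3 (insert 32 at index 0): lst = [32, 3, 18, 17, 20]

[32, 3, 18, 17, 20]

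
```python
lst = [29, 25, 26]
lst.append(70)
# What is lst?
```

[29, 25, 26, 70]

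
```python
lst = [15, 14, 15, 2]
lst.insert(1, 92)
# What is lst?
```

[15, 92, 14, 15, 2]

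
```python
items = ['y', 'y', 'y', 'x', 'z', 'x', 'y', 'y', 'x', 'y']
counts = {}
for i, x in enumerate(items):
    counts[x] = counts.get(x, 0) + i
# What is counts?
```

Initial: counts = {}, items = ['y', 'y', 'y', 'x', 'z', 'x', 'y', 'y', 'x', 'y']
i=0, x='y': counts = {'y': 0}
i=1, x='y': counts = {'y': 1}
i=2, x='y': counts = {'y': 3}
i=3, x='x': counts = {'y': 3, 'x': 3}
i=4, x='z': counts = {'y': 3, 'x': 3, 'z': 4}
i=5, x='x': counts = {'y': 3, 'x': 8, 'z': 4}
i=6, x='y': counts = {'y': 9, 'x': 8, 'z': 4}
i=7, x='y': counts = {'y': 16, 'x': 8, 'z': 4}
i=8, x='x': counts = {'y': 16, 'x': 16, 'z': 4}
i=9, x='y': counts = {'y': 25, 'x': 16, 'z': 4}

{'y': 25, 'x': 16, 'z': 4}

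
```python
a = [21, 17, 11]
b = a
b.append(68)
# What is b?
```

After line 1: a = [21, 17, 11]
After line 2 (b = a is an alias, same object): a = [21, 17, 11], b = [21, 17, 11]
After line 3 (b.append mutates the shared list): a = [21, 17, 11, 68], b = [21, 17, 11, 68]

[21, 17, 11, 68]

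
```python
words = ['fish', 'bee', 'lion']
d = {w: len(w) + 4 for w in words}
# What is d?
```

{'fish': 8, 'bee': 7, 'lion': 8}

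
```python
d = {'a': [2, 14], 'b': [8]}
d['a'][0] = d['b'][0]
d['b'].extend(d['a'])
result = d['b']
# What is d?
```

After line 1: d = {'a': [2, 14], 'b': [8]}
After line 2 (a[0] = b[0] = 8): d = {'a': [8, 14], 'b': [8]}
After line 3 (b.extend(a) appends [8, 14]): d = {'a': [8, 14], 'b': [8, 8, 14]}
After line 4: result = d['b'] = [8, 8, 14]

{'a': [8, 14], 'b': [8, 8, 14]}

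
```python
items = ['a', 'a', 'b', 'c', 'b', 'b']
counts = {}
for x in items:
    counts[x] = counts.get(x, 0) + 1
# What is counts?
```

Initial: counts = {}, items = ['a', 'a', 'b', 'c', 'b', 'b']
See 'a': counts = {'a': 1}
See 'a': counts = {'a': 2}
See 'b': counts = {'a': 2, 'b': 1}
See 'c': counts = {'a': 2, 'b': 1, 'c': 1}
See 'b': counts = {'a': 2, 'b': 2, 'c': 1}
See 'b': counts = {'a': 2, 'b': 3, 'c': 1}

{'a': 2, 'b': 3, 'c': 1}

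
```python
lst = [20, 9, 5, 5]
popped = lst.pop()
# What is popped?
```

5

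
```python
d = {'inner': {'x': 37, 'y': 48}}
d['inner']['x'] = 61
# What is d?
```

After line 1: d = {'inner': {'x': 37, 'y': 48}}
After line 2 (inner x overwritten): d = {'inner': {'x': 61, 'y': 48}}

{'inner': {'x': 61, 'y': 48}}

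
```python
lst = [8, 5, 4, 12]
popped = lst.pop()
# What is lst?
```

[8, 5, 4]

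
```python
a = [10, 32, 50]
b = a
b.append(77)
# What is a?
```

After line 1: a = [10, 32, 50]
After line 2 (b = a is an alias, same object): a = [10, 32, 50], b = [10, 32, 50]
After line 3 (b.append mutates the shared list): a = [10, 32, 50, 77], b = [10, 32, 50, 77]

[10, 32, 50, 77]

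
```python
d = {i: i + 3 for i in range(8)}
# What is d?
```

{0: 3, 1: 4, 2: 5, 3: 6, 4: 7, 5: 8, 6: 9, 7: 10}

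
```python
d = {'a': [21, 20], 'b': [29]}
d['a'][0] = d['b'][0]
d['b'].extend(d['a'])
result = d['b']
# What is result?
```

After line 1: d = {'a': [21, 20], 'b': [29]}
After line 2 (a[0] = b[0] = 29): d = {'a': [29, 20], 'b': [29]}
After line 3 (b.extend(a) appends [29, 20]): d = {'a': [29, 20], 'b': [29, 29, 20]}
After line 4: result = d['b'] = [29, 29, 20]

[29, 29, 20]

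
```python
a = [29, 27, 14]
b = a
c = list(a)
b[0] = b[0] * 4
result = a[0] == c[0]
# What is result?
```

After line 1: a = [29, 27, 14]
After line 2 (b = a, alias): a = [29, 27, 14], b = [29, 27, 14]
After line 3 (c = list(a) is a copy, new object): c = [29, 27, 14]
After line 4 (b[0] = 29 * 4 = 116; mutates shared a/b): a = b = [116, 27, 14], c = [29, 27, 14]
After line 5 (a[0] = 116, c[0] = 29; result = False)

False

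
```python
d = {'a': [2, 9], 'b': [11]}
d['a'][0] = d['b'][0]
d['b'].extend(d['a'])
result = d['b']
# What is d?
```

After line 1: d = {'a': [2, 9], 'b': [11]}
After line 2 (a[0] = b[0] = 11): d = {'a': [11, 9], 'b': [11]}
After line 3 (b.extend(a) appends [11, 9]): d = {'a': [11, 9], 'b': [11, 11, 9]}
After line 4: result = d['b'] = [11, 11, 9]

{'a': [11, 9], 'b': [11, 11, 9]}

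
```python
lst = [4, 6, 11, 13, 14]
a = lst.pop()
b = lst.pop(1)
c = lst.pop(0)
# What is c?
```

After line 1: lst = [4, 6, 11, 13, 14]
After line 2 (pop() -> a = 14): lst = [4, 6, 11, 13]
After line 3 (pop(1) -> b = 6): lst = [4, 11, 13]
After line 4 (pop(0) -> c = 4): lst = [11, 13]

4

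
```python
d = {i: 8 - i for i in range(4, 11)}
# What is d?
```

{4: 4, 5: 3, 6: 2, 7: 1, 8: 0, 9: -1, 10: -2}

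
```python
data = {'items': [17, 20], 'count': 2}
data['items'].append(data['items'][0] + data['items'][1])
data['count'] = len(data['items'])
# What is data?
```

After line 1: data = {'items': [17, 20], 'count': 2}
After line 2 (append 17 + 20 = 37): data = {'items': [17, 20, 37], 'count': 2}
After line 3 (count = len(items) = 3): data = {'items': [17, 20, 37], 'count': 3}

{'items': [17, 20, 37], 'count': 3}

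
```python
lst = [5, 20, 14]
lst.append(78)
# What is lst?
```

[5, 20, 14, 78]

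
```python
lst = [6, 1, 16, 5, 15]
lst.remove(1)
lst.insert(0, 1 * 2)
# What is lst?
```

After line 1: lst = [6, 1, 16, 5, 15]
After line 2 (remove first 1): lst = [6, 16, 5, 15]
After line 3 (insert 2 at index 0): lst = [2, 6, 16, 5, 15]

[2, 6, 16, 5, 15]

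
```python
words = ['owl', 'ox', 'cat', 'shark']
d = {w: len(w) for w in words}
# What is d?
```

{'owl': 3, 'ox': 2, 'cat': 3, 'shark': 5}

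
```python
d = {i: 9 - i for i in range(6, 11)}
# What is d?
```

{6: 3, 7: 2, 8: 1, 9: 0, 10: -1}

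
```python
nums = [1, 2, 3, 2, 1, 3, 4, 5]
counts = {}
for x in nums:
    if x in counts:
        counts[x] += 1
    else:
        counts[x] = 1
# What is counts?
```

Initial: counts = {}, nums = [1, 2, 3, 2, 1, 3, 4, 5]
See 1: counts = {1: 1}
See 2: counts = {1: 1, 2: 1}
See 3: counts = {1: 1, 2: 1, 3: 1}
See 2: counts = {1: 1, 2: 2, 3: 1}
See 1: counts = {1: 2, 2: 2, 3: 1}
See 3: counts = {1: 2, 2: 2, 3: 2}
See 4: counts = {1: 2, 2: 2, 3: 2, 4: 1}
See 5: counts = {1: 2, 2: 2, 3: 2, 4: 1, 5: 1}

{1: 2, 2: 2, 3: 2, 4: 1, 5: 1}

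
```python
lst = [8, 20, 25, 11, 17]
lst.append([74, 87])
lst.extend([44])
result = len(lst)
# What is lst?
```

After line 1: lst = [8, 20, 25, 11, 17]
After line 2 (append adds [74, 87] as single element): lst = [8, 20, 25, 11, 17, [74, 87]]
After line 3 (extend unpacks [44], adds 44): lst = [8, 20, 25, 11, 17, [74, 87], 44]
After line 4: result = len(lst) = 7

[8, 20, 25, 11, 17, [74, 87], 44]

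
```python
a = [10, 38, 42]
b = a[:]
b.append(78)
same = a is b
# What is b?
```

After line 1: a = [10, 38, 42]
After line 2 (b = a[:] is a shallow copy, new object): a = [10, 38, 42], b = [10, 38, 42]
After line 3 (append only mutates b): a = [10, 38, 42], b = [10, 38, 42, 78]
After line 4 (same = a is b; different objects -> False): same = False

[10, 38, 42, 78]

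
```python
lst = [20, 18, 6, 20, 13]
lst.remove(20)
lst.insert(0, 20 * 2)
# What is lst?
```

After line 1: lst = [20, 18, 6, 20, 13]
After line 2 (remove first 20): lst = [18, 6, 20, 13]
After line 3 (insert 40 at index 0): lst = [40, 18, 6, 20, 13]

[40, 18, 6, 20, 13]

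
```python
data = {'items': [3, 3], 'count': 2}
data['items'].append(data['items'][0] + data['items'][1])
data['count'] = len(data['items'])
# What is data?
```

After line 1: data = {'items': [3, 3], 'count': 2}
After line 2 (append 3 + 3 = 6): data = {'items': [3, 3, 6], 'count': 2}
After line 3 (count = len(items) = 3): data = {'items': [3, 3, 6], 'count': 3}

{'items': [3, 3, 6], 'count': 3}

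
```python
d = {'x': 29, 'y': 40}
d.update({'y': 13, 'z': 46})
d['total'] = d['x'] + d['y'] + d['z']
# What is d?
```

After line 1: d = {'x': 29, 'y': 40}
After line 2 (y overwritten, z added): d = {'x': 29, 'y': 13, 'z': 46}
After line 3 (total = 29 + 13 + 46 = 88): d = {'x': 29, 'y': 13, 'z': 46, 'total': 88}

{'x': 29, 'y': 13, 'z': 46, 'total': 88}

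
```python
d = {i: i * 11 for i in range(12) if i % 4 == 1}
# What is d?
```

{1: 11, 5: 55, 9: 99}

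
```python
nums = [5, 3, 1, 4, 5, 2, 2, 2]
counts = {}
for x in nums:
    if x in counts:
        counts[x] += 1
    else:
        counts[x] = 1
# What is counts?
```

Initial: counts = {}, nums = [5, 3, 1, 4, 5, 2, 2, 2]
See 5: counts = {5: 1}
See 3: counts = {5: 1, 3: 1}
See 1: counts = {5: 1, 3: 1, 1: 1}
See 4: counts = {5: 1, 3: 1, 1: 1, 4: 1}
See 5: counts = {5: 2, 3: 1, 1: 1, 4: 1}
See 2: counts = {5: 2, 3: 1, 1: 1, 4: 1, 2: 1}
See 2: counts = {5: 2, 3: 1, 1: 1, 4: 1, 2: 2}
See 2: counts = {5: 2, 3: 1, 1: 1, 4: 1, 2: 3}

{5: 2, 3: 1, 1: 1, 4: 1, 2: 3}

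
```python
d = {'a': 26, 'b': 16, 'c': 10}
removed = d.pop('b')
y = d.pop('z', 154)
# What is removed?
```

After line 1: d = {'a': 26, 'b': 16, 'c': 10}
After line 2 (pop 'b' returns 16): d = {'a': 26, 'c': 10}, removed = 16
After line 3 (pop 'z' missing, returns default 154): d = {'a': 26, 'c': 10}, y = 154

16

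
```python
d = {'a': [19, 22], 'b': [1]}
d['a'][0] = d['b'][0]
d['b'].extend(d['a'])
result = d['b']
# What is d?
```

After line 1: d = {'a': [19, 22], 'b': [1]}
After line 2 (a[0] = b[0] = 1): d = {'a': [1, 22], 'b': [1]}
After line 3 (b.extend(a) appends [1, 22]): d = {'a': [1, 22], 'b': [1, 1, 22]}
After line 4: result = d['b'] = [1, 1, 22]

{'a': [1, 22], 'b': [1, 1, 22]}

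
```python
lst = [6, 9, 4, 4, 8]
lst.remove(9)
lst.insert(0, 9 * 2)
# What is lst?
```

After line 1: lst = [6, 9, 4, 4, 8]
After line 2 (remove first 9): lst = [6, 4, 4, 8]
After line 3 (insert 18 at index 0): lst = [18, 6, 4, 4, 8]

[18, 6, 4, 4, 8]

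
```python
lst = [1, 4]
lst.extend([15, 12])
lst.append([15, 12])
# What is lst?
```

After line 1: lst = [1, 4]
After line 2 (extend unpacks [15, 12]): lst = [1, 4, 15, 12]
After line 3 (append adds [15, 12] as single element): lst = [1, 4, 15, 12, [15, 12]]

[1, 4, 15, 12, [15, 12]]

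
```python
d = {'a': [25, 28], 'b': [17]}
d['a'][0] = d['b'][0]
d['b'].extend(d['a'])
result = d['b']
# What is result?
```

After line 1: d = {'a': [25, 28], 'b': [17]}
After line 2 (a[0] = b[0] = 17): d = {'a': [17, 28], 'b': [17]}
After line 3 (b.extend(a) appends [17, 28]): d = {'a': [17, 28], 'b': [17, 17, 28]}
After line 4: result = d['b'] = [17, 17, 28]

[17, 17, 28]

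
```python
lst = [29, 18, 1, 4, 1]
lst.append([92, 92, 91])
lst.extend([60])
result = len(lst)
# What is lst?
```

After line 1: lst = [29, 18, 1, 4, 1]
After line 2 (append adds [92, 92, 91] as single element): lst = [29, 18, 1, 4, 1, [92, 92, 91]]
After line 3 (extend unpacks [60], adds 60): lst = [29, 18, 1, 4, 1, [92, 92, 91], 60]
After line 4: result = len(lst) = 7

[29, 18, 1, 4, 1, [92, 92, 91], 60]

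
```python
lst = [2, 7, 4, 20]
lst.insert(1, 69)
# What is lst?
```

[2, 69, 7, 4, 20]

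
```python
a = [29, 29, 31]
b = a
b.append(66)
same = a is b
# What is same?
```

After line 1: a = [29, 29, 31]
After line 2 (b = a is an alias, same object): a = [29, 29, 31], b = [29, 29, 31]
After line 3 (b.append mutates the shared list): a = [29, 29, 31, 66], b = [29, 29, 31, 66]
After line 4 (same = a is b; same object -> True): same = True

True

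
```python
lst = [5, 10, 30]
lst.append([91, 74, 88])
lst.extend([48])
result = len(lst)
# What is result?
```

After line 1: lst = [5, 10, 30]
After line 2 (append adds [91, 74, 88] as single element): lst = [5, 10, 30, [91, 74, 88]]
After line 3 (extend unpacks [48], adds 48): lst = [5, 10, 30, [91, 74, 88], 48]
After line 4: result = len(lst) = 5

5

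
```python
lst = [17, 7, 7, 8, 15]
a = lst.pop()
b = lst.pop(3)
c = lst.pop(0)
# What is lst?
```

After line 1: lst = [17, 7, 7, 8, 15]
After line 2 (pop() -> a = 15): lst = [17, 7, 7, 8]
After line 3 (pop(3) -> b = 8): lst = [17, 7, 7]
After line 4 (pop(0) -> c = 17): lst = [7, 7]

[7, 7]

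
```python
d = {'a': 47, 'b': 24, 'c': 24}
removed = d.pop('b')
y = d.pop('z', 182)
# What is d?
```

After line 1: d = {'a': 47, 'b': 24, 'c': 24}
After line 2 (pop 'b' returns 24): d = {'a': 47, 'c': 24}, removed = 24
After line 3 (pop 'z' missing, returns default 182): d = {'a': 47, 'c': 24}, y = 182

{'a': 47, 'c': 24}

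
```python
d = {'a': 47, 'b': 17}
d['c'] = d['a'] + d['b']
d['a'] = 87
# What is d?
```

After line 1: d = {'a': 47, 'b': 17}
After line 2 (d['c'] = 47 + 17): d = {'a': 47, 'b': 17, 'c': 64}
After line 3: d = {'a': 87, 'b': 17, 'c': 64}

{'a': 87, 'b': 17, 'c': 64}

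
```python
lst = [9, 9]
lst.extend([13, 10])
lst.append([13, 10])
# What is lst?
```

After line 1: lst = [9, 9]
After line 2 (extend unpacks [13, 10]): lst = [9, 9, 13, 10]
After line 3 (append adds [13, 10] as single element): lst = [9, 9, 13, 10, [13, 10]]

[9, 9, 13, 10, [13, 10]]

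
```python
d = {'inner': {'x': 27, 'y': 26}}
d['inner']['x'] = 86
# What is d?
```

After line 1: d = {'inner': {'x': 27, 'y': 26}}
After line 2 (inner x overwritten): d = {'inner': {'x': 86, 'y': 26}}

{'inner': {'x': 86, 'y': 26}}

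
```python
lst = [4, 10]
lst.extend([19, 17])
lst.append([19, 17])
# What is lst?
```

After line 1: lst = [4, 10]
After line 2 (extend unpacks [19, 17]): lst = [4, 10, 19, 17]
After line 3 (append adds [19, 17] as single element): lst = [4, 10, 19, 17, [19, 17]]

[4, 10, 19, 17, [19, 17]]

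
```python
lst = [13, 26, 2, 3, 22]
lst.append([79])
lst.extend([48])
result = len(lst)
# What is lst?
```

After line 1: lst = [13, 26, 2, 3, 22]
After line 2 (append adds [79] as single element): lst = [13, 26, 2, 3, 22, [79]]
After line 3 (extend unpacks [48], adds 48): lst = [13, 26, 2, 3, 22, [79], 48]
After line 4: result = len(lst) = 7

[13, 26, 2, 3, 22, [79], 48]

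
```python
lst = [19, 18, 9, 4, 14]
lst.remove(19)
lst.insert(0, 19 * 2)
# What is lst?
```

After line 1: lst = [19, 18, 9, 4, 14]
After line 2 (remove first 19): lst = [18, 9, 4, 14]
After line 3 (insert 38 at index 0): lst = [38, 18, 9, 4, 14]

[38, 18, 9, 4, 14]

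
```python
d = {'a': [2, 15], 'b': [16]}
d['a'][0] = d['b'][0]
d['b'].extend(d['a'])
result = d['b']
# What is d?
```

After line 1: d = {'a': [2, 15], 'b': [16]}
After line 2 (a[0] = b[0] = 16): d = {'a': [16, 15], 'b': [16]}
After line 3 (b.extend(a) appends [16, 15]): d = {'a': [16, 15], 'b': [16, 16, 15]}
After line 4: result = d['b'] = [16, 16, 15]

{'a': [16, 15], 'b': [16, 16, 15]}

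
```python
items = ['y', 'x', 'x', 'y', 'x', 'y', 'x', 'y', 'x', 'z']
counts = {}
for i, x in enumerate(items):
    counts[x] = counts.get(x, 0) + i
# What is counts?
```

Initial: counts = {}, items = ['y', 'x', 'x', 'y', 'x', 'y', 'x', 'y', 'x', 'z']
i=0, x='y': counts = {'y': 0}
i=1, x='x': counts = {'y': 0, 'x': 1}
i=2, x='x': counts = {'y': 0, 'x': 3}
i=3, x='y': counts = {'y': 3, 'x': 3}
i=4, x='x': counts = {'y': 3, 'x': 7}
i=5, x='y': counts = {'y': 8, 'x': 7}
i=6, x='x': counts = {'y': 8, 'x': 13}
i=7, x='y': counts = {'y': 15, 'x': 13}
i=8, x='x': counts = {'y': 15, 'x': 21}
i=9, x='z': counts = {'y': 15, 'x': 21, 'z': 9}

{'y': 15, 'x': 21, 'z': 9}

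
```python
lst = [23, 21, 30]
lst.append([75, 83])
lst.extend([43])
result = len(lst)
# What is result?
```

After line 1: lst = [23, 21, 30]
After line 2 (append adds [75, 83] as single element): lst = [23, 21, 30, [75, 83]]
After line 3 (extend unpacks [43], adds 43): lst = [23, 21, 30, [75, 83], 43]
After line 4: result = len(lst) = 5

5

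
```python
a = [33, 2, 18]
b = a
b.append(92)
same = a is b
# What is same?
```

After line 1: a = [33, 2, 18]
After line 2 (b = a is an alias, same object): a = [33, 2, 18], b = [33, 2, 18]
After line 3 (b.append mutates the shared list): a = [33, 2, 18, 92], b = [33, 2, 18, 92]
After line 4 (same = a is b; same object -> True): same = True

True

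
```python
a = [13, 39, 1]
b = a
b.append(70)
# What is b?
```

After line 1: a = [13, 39, 1]
After line 2 (b = a is an alias, same object): a = [13, 39, 1], b = [13, 39, 1]
After line 3 (b.append mutates the shared list): a = [13, 39, 1, 70], b = [13, 39, 1, 70]

[13, 39, 1, 70]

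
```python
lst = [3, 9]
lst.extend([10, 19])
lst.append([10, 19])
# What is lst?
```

After line 1: lst = [3, 9]
After line 2 (extend unpacks [10, 19]): lst = [3, 9, 10, 19]
After line 3 (append adds [10, 19] as single element): lst = [3, 9, 10, 19, [10, 19]]

[3, 9, 10, 19, [10, 19]]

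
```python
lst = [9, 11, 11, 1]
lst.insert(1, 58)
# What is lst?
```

[9, 58, 11, 11, 1]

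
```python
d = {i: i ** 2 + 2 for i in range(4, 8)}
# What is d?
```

{4: 18, 5: 27, 6: 38, 7: 51}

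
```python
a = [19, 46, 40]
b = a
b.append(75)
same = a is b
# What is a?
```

After line 1: a = [19, 46, 40]
After line 2 (b = a is an alias, same object): a = [19, 46, 40], b = [19, 46, 40]
After line 3 (b.append mutates the shared list): a = [19, 46, 40, 75], b = [19, 46, 40, 75]
After line 4 (same = a is b; same object -> True): same = True

[19, 46, 40, 75]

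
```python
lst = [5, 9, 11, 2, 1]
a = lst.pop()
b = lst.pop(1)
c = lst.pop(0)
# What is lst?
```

After line 1: lst = [5, 9, 11, 2, 1]
After line 2 (pop() -> a = 1): lst = [5, 9, 11, 2]
After line 3 (pop(1) -> b = 9): lst = [5, 11, 2]
After line 4 (pop(0) -> c = 5): lst = [11, 2]

[11, 2]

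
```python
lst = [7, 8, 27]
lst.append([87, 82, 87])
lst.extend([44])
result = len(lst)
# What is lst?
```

After line 1: lst = [7, 8, 27]
After line 2 (append adds [87, 82, 87] as single element): lst = [7, 8, 27, [87, 82, 87]]
After line 3 (extend unpacks [44], adds 44): lst = [7, 8, 27, [87, 82, 87], 44]
After line 4: result = len(lst) = 5

[7, 8, 27, [87, 82, 87], 44]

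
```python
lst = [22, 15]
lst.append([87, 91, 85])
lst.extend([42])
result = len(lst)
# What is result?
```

After line 1: lst = [22, 15]
After line 2 (append adds [87, 91, 85] as single element): lst = [22, 15, [87, 91, 85]]
After line 3 (extend unpacks [42], adds 42): lst = [22, 15, [87, 91, 85], 42]
After line 4: result = len(lst) = 4

4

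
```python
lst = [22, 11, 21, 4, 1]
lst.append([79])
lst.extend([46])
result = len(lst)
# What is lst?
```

After line 1: lst = [22, 11, 21, 4, 1]
After line 2 (append adds [79] as single element): lst = [22, 11, 21, 4, 1, [79]]
After line 3 (extend unpacks [46], adds 46): lst = [22, 11, 21, 4, 1, [79], 46]
After line 4: result = len(lst) = 7

[22, 11, 21, 4, 1, [79], 46]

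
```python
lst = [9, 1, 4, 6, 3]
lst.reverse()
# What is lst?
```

[3, 6, 4, 1, 9]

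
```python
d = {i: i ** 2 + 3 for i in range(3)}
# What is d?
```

{0: 3, 1: 4, 2: 7}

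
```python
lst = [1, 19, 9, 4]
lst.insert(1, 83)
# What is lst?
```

[1, 83, 19, 9, 4]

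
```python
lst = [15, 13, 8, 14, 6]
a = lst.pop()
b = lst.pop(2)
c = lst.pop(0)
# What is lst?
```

After line 1: lst = [15, 13, 8, 14, 6]
After line 2 (pop() -> a = 6): lst = [15, 13, 8, 14]
After line 3 (pop(2) -> b = 8): lst = [15, 13, 14]
After line 4 (pop(0) -> c = 15): lst = [13, 14]

[13, 14]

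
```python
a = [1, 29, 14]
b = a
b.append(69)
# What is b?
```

After line 1: a = [1, 29, 14]
After line 2 (b = a is an alias, same object): a = [1, 29, 14], b = [1, 29, 14]
After line 3 (b.append mutates the shared list): a = [1, 29, 14, 69], b = [1, 29, 14, 69]

[1, 29, 14, 69]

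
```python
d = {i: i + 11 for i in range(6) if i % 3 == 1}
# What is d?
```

{1: 12, 4: 15}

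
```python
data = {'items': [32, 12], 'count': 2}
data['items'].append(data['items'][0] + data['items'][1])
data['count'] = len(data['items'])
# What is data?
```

After line 1: data = {'items': [32, 12], 'count': 2}
After line 2 (append 32 + 12 = 44): data = {'items': [32, 12, 44], 'count': 2}
After line 3 (count = len(items) = 3): data = {'items': [32, 12, 44], 'count': 3}

{'items': [32, 12, 44], 'count': 3}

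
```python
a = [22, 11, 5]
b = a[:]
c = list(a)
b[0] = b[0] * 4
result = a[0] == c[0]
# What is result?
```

After line 1: a = [22, 11, 5]
After line 2 (b = a[:], copy): a = [22, 11, 5], b = [22, 11, 5]
After line 3 (c = list(a) is a copy, new object): c = [22, 11, 5]
After line 4 (b[0] = 22 * 4 = 88; only b mutates (copy)): a = [22, 11, 5], b = [88, 11, 5], c = [22, 11, 5]
After line 5 (a[0] = 22, c[0] = 22; result = True)

True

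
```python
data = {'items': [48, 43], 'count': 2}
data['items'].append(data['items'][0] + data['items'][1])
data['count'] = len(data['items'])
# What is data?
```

After line 1: data = {'items': [48, 43], 'count': 2}
After line 2 (append 48 + 43 = 91): data = {'items': [48, 43, 91], 'count': 2}
After line 3 (count = len(items) = 3): data = {'items': [48, 43, 91], 'count': 3}

{'items': [48, 43, 91], 'count': 3}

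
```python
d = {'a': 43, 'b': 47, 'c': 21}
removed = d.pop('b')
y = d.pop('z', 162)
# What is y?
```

After line 1: d = {'a': 43, 'b': 47, 'c': 21}
After line 2 (pop 'b' returns 47): d = {'a': 43, 'c': 21}, removed = 47
After line 3 (pop 'z' missing, returns default 162): d = {'a': 43, 'c': 21}, y = 162

162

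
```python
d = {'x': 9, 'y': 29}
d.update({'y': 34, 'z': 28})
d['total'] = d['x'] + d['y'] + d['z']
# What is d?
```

After line 1: d = {'x': 9, 'y': 29}
After line 2 (y overwritten, z added): d = {'x': 9, 'y': 34, 'z': 28}
After line 3 (total = 9 + 34 + 28 = 71): d = {'x': 9, 'y': 34, 'z': 28, 'total': 71}

{'x': 9, 'y': 34, 'z': 28, 'total': 71}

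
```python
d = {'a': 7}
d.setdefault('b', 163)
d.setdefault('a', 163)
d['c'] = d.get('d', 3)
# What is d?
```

After line 1: d = {'a': 7}
After line 2 (setdefault adds 'b'=163): d = {'a': 7, 'b': 163}
After line 3 (setdefault 'a' no-op, already exists): d = {'a': 7, 'b': 163}
After line 4 (get('d', 3) returns default since 'd' not in d): d = {'a': 7, 'b': 163, 'c': 3}

{'a': 7, 'b': 163, 'c': 3}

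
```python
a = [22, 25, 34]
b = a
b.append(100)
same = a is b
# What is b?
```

After line 1: a = [22, 25, 34]
After line 2 (b = a is an alias, same object): a = [22, 25, 34], b = [22, 25, 34]
After line 3 (b.append mutates the shared list): a = [22, 25, 34, 100], b = [22, 25, 34, 100]
After line 4 (same = a is b; same object -> True): same = True

[22, 25, 34, 100]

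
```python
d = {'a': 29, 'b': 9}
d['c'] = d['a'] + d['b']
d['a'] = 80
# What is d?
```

After line 1: d = {'a': 29, 'b': 9}
After line 2 (d['c'] = 29 + 9): d = {'a': 29, 'b': 9, 'c': 38}
After line 3: d = {'a': 80, 'b': 9, 'c': 38}

{'a': 80, 'b': 9, 'c': 38}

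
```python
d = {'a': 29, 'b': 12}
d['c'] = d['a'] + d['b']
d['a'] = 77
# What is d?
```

After line 1: d = {'a': 29, 'b': 12}
After line 2 (d['c'] = 29 + 12): d = {'a': 29, 'b': 12, 'c': 41}
After line 3: d = {'a': 77, 'b': 12, 'c': 41}

{'a': 77, 'b': 12, 'c': 41}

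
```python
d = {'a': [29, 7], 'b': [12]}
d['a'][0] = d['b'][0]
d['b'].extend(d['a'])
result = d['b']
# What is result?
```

After line 1: d = {'a': [29, 7], 'b': [12]}
After line 2 (a[0] = b[0] = 12): d = {'a': [12, 7], 'b': [12]}
After line 3 (b.extend(a) appends [12, 7]): d = {'a': [12, 7], 'b': [12, 12, 7]}
After line 4: result = d['b'] = [12, 12, 7]

[12, 12, 7]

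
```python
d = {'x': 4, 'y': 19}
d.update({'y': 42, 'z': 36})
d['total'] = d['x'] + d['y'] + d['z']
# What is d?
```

After line 1: d = {'x': 4, 'y': 19}
After line 2 (y overwritten, z added): d = {'x': 4, 'y': 42, 'z': 36}
After line 3 (total = 4 + 42 + 36 = 82): d = {'x': 4, 'y': 42, 'z': 36, 'total': 82}

{'x': 4, 'y': 42, 'z': 36, 'total': 82}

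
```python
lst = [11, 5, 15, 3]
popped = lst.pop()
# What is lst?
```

[11, 5, 15]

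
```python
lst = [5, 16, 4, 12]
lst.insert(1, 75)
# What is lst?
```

[5, 75, 16, 4, 12]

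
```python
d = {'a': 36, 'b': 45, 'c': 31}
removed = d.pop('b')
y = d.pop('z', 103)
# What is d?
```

After line 1: d = {'a': 36, 'b': 45, 'c': 31}
After line 2 (pop 'b' returns 45): d = {'a': 36, 'c': 31}, removed = 45
After line 3 (pop 'z' missing, returns default 103): d = {'a': 36, 'c': 31}, y = 103

{'a': 36, 'c': 31}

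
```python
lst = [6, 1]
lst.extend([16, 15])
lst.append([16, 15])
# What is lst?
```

After line 1: lst = [6, 1]
After line 2 (extend unpacks [16, 15]): lst = [6, 1, 16, 15]
After line 3 (append adds [16, 15] as single element): lst = [6, 1, 16, 15, [16, 15]]

[6, 1, 16, 15, [16, 15]]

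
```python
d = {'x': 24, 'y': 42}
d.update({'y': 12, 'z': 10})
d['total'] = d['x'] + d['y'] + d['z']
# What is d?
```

After line 1: d = {'x': 24, 'y': 42}
After line 2 (y overwritten, z added): d = {'x': 24, 'y': 12, 'z': 10}
After line 3 (total = 24 + 12 + 10 = 46): d = {'x': 24, 'y': 12, 'z': 10, 'total': 46}

{'x': 24, 'y': 12, 'z': 10, 'total': 46}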